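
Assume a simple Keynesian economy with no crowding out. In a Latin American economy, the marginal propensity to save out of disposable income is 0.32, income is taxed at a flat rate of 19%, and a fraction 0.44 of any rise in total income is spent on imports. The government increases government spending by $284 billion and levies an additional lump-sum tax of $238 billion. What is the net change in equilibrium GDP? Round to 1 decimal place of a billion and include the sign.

+$137.4 billion

MPC = 1 − MPS = 1 − 0.32 = 0.68.
Expenditure multiplier = 1/(1 − c(1−t) + m) = 1/(1 − 0.68×0.81 + 0.44) = 1/0.8892 ≈ 1.125.
ΔG contributes k·ΔG = (+$284 billion) / 0.8892 ≈ +$319.4 billion.
ΔT of +$238 billion changes first-round spending by −c·ΔT = −$161.84 billion, contributing k·(−c·ΔT) = (−$161.84 billion) / 0.8892 ≈ −$182 billion.
Net ΔY = k(ΔG − c·ΔT) = (+$122.16 billion) / 0.8892 ≈ +$137.4 billion.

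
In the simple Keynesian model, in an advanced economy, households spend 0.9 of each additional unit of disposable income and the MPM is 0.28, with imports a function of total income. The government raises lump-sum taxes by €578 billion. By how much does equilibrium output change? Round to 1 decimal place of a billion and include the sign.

A lump-sum tax change of +€578 billion shifts disposable income by −€578 billion; first-round consumption changes by −c × ΔT = −0.9 × (+€578 billion) = −€520.2 billion.
Expenditure multiplier = 1/(1 − c + m) = 1/(1 − 0.9 + 0.28) = 1/0.38 ≈ 2.632.
The tax multiplier is −c × k ≈ −2.368, so ΔY = k × (−c·ΔT) = (−€520.2 billion) / 0.38 ≈ −€1,368.9 billion.

−€1,368.9 billion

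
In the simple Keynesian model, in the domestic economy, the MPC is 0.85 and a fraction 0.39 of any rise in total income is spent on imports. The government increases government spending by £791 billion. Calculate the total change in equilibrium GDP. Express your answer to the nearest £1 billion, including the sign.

Spending multiplier = 1/(1 − c + m) = 1/(1 − 0.85 + 0.39) = 1/0.54 ≈ 1.852.
ΔY = k × ΔG = (+£791 billion) / 0.54 ≈ +£1,465 billion.

+£1,465 billion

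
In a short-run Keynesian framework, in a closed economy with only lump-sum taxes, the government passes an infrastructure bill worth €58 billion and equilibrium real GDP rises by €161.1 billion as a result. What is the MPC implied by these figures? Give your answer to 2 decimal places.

Implied spending multiplier k = ΔY/ΔG = 161.1/58 ≈ 2.7776.
Since k = 1/(1 − MPC), MPC = 1 − 1/k = 1 − ΔG/ΔY = 1 − 58/161.1 ≈ 0.64.

0.64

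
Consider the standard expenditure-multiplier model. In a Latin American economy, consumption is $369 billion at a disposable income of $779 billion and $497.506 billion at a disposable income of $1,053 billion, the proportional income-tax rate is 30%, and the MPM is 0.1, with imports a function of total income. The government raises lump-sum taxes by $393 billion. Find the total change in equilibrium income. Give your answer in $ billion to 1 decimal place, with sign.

MPC = ΔC/ΔYd = (497.506 − 369)/(1,053 − 779) = 128.506/274 = 0.469.
A lump-sum tax change of +$393 billion shifts disposable income by −$393 billion; first-round consumption changes by −c × ΔT = −0.469 × (+$393 billion) = −$184.317 billion.
Expenditure multiplier = 1/(1 − c(1−t) + m) = 1/(1 − 0.469×0.7 + 0.1) = 1/0.7717 ≈ 1.296.
The tax multiplier is −c × k ≈ −0.608, so ΔY = k × (−c·ΔT) = (−$184.317 billion) / 0.7717 ≈ −$238.8 billion.

−$238.8 billion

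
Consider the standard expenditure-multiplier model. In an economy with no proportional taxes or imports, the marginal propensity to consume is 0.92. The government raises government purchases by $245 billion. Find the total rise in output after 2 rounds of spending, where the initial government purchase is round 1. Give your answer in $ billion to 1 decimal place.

Round 1 adds ΔG = $245 billion; each later round is MPC = 0.92 times the previous.
After 2 rounds: 245 + 225.4 = ΔG·(1 − c^2)/(1 − c) = 245 × (1 − 0.8464)/0.08 = $470.4 billion.

$470.4 billion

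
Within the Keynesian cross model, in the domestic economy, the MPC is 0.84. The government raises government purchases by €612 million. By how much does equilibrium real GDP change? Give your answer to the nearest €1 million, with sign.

Spending multiplier = 1/(1 − MPC) = 1/(1 − 0.84) = 1/0.16 = 6.25.
ΔY = k × ΔG = (+€612 million) / 0.16 = +€3,825 million.

+€3,825 million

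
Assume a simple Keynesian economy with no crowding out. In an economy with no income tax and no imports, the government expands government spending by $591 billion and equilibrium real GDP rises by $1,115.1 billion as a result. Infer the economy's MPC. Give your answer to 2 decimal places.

Implied spending multiplier k = ΔY/ΔG = 1,115.1/591 ≈ 1.8868.
Since k = 1/(1 − MPC), MPC = 1 − 1/k = 1 − ΔG/ΔY = 1 − 591/1,115.1 ≈ 0.47.

0.47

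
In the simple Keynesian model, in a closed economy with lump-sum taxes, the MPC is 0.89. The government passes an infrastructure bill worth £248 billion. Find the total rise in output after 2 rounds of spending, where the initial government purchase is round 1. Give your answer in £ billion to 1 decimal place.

Round 1 adds ΔG = £248 billion; each later round is MPC = 0.89 times the previous.
After 2 rounds: 248 + 220.72 = ΔG·(1 − c^2)/(1 − c) = 248 × (1 − 0.7921)/0.11 ≈ £468.7 billion.

£468.7 billion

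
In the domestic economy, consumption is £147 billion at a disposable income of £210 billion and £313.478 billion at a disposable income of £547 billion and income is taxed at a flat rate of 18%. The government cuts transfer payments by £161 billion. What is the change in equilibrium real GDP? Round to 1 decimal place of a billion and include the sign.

−£133.7 billion

MPC = ΔC/ΔYd = (313.478 − 147)/(547 − 210) = 166.478/337 = 0.494.
The transfer change shifts disposable income by −£161 billion, so first-round consumption changes by c·ΔTR = 0.494 × (−£161 billion) = −£79.534 billion.
Expenditure multiplier = 1/(1 − c(1−t)) = 1/(1 − 0.494×0.82) = 1/0.59492 ≈ 1.681.
The transfer multiplier is c × k ≈ 0.83, so ΔY = k × (c·ΔTR) = (−£79.534 billion) / 0.59492 ≈ −£133.7 billion.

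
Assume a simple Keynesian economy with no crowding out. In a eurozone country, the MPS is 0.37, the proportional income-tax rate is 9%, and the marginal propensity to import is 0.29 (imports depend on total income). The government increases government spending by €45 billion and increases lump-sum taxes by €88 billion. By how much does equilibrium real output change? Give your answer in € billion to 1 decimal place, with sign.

MPC = 1 − MPS = 1 − 0.37 = 0.63.
Expenditure multiplier = 1/(1 − c(1−t) + m) = 1/(1 − 0.63×0.91 + 0.29) = 1/0.7167 ≈ 1.395.
ΔG contributes k·ΔG = (+€45 billion) / 0.7167 ≈ +€62.8 billion.
ΔT of +€88 billion changes first-round spending by −c·ΔT = −€55.44 billion, contributing k·(−c·ΔT) = (−€55.44 billion) / 0.7167 ≈ −€77.4 billion.
Net ΔY = k(ΔG − c·ΔT) = (−€10.44 billion) / 0.7167 ≈ −€14.6 billion.

−€14.6 billion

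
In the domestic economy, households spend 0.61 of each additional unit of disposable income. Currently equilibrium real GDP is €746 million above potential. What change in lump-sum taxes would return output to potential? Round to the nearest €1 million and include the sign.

+€477 million

Spending multiplier = 1/(1 − MPC) = 1/(1 − 0.61) = 1/0.39 ≈ 2.564.
Tax multiplier = −c·k = −0.61/0.39 ≈ −1.564. Need ΔY = −€746 million, so ΔT = ΔY/(−c·k) = −(−€746 million) × 0.39 / 0.61 ≈ +€477 million.
The government should raise lump-sum taxes by €477 million.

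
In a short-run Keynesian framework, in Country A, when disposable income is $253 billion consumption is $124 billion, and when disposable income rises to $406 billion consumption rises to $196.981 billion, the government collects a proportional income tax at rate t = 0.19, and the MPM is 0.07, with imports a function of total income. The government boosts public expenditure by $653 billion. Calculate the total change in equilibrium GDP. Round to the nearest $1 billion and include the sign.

+$955 billion

MPC = ΔC/ΔYd = (196.981 − 124)/(406 − 253) = 72.981/153 = 0.477.
Government-spending multiplier = 1/(1 − c(1−t) + m) = 1/(1 − 0.477×0.81 + 0.07) = 1/0.68363 ≈ 1.463.
ΔY = k × ΔG = (+$653 billion) / 0.68363 ≈ +$955 billion.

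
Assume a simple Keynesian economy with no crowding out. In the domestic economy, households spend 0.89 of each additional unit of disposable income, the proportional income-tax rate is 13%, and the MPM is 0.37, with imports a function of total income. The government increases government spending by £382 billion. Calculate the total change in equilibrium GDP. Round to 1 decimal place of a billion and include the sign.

Spending multiplier = 1/(1 − c(1−t) + m) = 1/(1 − 0.89×0.87 + 0.37) = 1/0.5957 ≈ 1.679.
ΔY = k × ΔG = (+£382 billion) / 0.5957 ≈ +£641.3 billion.

+£641.3 billion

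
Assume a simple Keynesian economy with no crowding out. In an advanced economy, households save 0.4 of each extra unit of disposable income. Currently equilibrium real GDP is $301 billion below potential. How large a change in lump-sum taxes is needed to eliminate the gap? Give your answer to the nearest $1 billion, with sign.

−$201 billion

MPC = 1 − MPS = 1 − 0.4 = 0.6.
Spending multiplier = 1/(1 − MPC) = 1/(1 − 0.6) = 1/0.4 = 2.5.
Tax multiplier = −c·k = −0.6/0.4 = −1.5. Need ΔY = +$301 billion, so ΔT = ΔY/(−c·k) = −(+$301 billion) × 0.4 / 0.6 ≈ −$201 billion.
The government should cut lump-sum taxes by $201 billion.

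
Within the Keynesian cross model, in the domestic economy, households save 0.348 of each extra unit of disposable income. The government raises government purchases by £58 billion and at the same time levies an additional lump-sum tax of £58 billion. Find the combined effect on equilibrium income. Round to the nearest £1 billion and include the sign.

+£58 billion

MPC = 1 − MPS = 1 − 0.348 = 0.652.
Expenditure multiplier = 1/(1 − MPC) = 1/(1 − 0.652) = 1/0.348 ≈ 2.874.
ΔG contributes k·ΔG = (+£58 billion) / 0.348 ≈ +£166.7 billion.
ΔT of +£58 billion changes first-round spending by −c·ΔT = −£37.816 billion, contributing k·(−c·ΔT) = (−£37.816 billion) / 0.348 ≈ −£108.7 billion.
With ΔG = ΔT and no other leakages, the balanced-budget multiplier is 1, so ΔY = ΔG = +£58 billion.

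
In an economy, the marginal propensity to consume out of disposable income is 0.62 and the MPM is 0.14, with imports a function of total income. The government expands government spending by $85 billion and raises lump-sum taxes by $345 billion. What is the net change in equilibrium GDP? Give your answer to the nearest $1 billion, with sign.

Expenditure multiplier = 1/(1 − c + m) = 1/(1 − 0.62 + 0.14) = 1/0.52 ≈ 1.923.
ΔG contributes k·ΔG = (+$85 billion) / 0.52 ≈ +$163.5 billion.
ΔT of +$345 billion changes first-round spending by −c·ΔT = −$213.9 billion, contributing k·(−c·ΔT) = (−$213.9 billion) / 0.52 ≈ −$411.3 billion.
Net ΔY = k(ΔG − c·ΔT) = (−$128.9 billion) / 0.52 ≈ −$248 billion.

−$248 billion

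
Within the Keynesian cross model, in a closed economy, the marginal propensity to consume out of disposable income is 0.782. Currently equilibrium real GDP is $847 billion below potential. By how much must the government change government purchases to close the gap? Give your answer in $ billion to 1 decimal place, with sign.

+$184.6 billion

Spending multiplier = 1/(1 − MPC) = 1/(1 − 0.782) = 1/0.218 ≈ 4.587.
Need ΔY = +$847 billion, so ΔG = ΔY/k = (+$847 billion) × 0.218 ≈ +$184.6 billion.
The government should increase government purchases by $184.6 billion.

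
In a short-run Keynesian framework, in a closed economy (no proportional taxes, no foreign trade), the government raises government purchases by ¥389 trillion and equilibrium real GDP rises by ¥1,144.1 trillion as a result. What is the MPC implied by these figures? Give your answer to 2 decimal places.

Implied spending multiplier k = ΔY/ΔG = 1,144.1/389 ≈ 2.9411.
Since k = 1/(1 − MPC), MPC = 1 − 1/k = 1 − ΔG/ΔY = 1 − 389/1,144.1 ≈ 0.66.

0.66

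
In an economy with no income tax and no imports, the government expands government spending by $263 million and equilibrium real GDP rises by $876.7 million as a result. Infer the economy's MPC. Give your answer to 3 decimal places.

Implied spending multiplier k = ΔY/ΔG = 876.7/263 ≈ 3.3335.
Since k = 1/(1 − MPC), MPC = 1 − 1/k = 1 − ΔG/ΔY = 1 − 263/876.7 ≈ 0.700.

0.700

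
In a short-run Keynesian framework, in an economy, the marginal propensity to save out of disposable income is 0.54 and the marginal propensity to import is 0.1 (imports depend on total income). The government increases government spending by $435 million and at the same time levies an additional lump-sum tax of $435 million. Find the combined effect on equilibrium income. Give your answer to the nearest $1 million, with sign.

+$367 million

MPC = 1 − MPS = 1 − 0.54 = 0.46.
Expenditure multiplier = 1/(1 − c + m) = 1/(1 − 0.46 + 0.1) = 1/0.64 ≈ 1.563.
ΔG contributes k·ΔG = (+$435 million) / 0.64 ≈ +$679.7 million.
ΔT of +$435 million changes first-round spending by −c·ΔT = −$200.1 million, contributing k·(−c·ΔT) = (−$200.1 million) / 0.64 ≈ −$312.7 million.
Net ΔY = k(ΔG − c·ΔT) = (+$234.9 million) / 0.64 ≈ +$367 million.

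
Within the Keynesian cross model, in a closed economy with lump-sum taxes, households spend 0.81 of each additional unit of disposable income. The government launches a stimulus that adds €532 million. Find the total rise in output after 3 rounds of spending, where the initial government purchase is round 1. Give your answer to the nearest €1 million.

€1,312 million

Round 1 adds ΔG = €532 million; each later round is MPC = 0.81 times the previous.
After 3 rounds: 532 + 430.92 + 349.0452 = ΔG·(1 − c^3)/(1 − c) = 532 × (1 − 0.531441)/0.19 ≈ €1,312 million.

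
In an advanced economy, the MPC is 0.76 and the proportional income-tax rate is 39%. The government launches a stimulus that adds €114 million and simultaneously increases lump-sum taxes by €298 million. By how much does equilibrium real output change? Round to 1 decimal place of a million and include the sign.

−€209.7 million

Expenditure multiplier = 1/(1 − c(1−t)) = 1/(1 − 0.76×0.61) = 1/0.5364 ≈ 1.864.
ΔG contributes k·ΔG = (+€114 million) / 0.5364 ≈ +€212.5 million.
ΔT of +€298 million changes first-round spending by −c·ΔT = −€226.48 million, contributing k·(−c·ΔT) = (−€226.48 million) / 0.5364 ≈ −€422.2 million.
Net ΔY = k(ΔG − c·ΔT) = (−€112.48 million) / 0.5364 ≈ −€209.7 million.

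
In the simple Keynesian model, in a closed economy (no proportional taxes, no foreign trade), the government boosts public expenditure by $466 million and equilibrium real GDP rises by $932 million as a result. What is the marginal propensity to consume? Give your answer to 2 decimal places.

Implied spending multiplier k = ΔY/ΔG = 932/466 = 2.
Since k = 1/(1 − MPC), MPC = 1 − 1/k = 1 − ΔG/ΔY = 1 − 466/932 = 0.50.

0.50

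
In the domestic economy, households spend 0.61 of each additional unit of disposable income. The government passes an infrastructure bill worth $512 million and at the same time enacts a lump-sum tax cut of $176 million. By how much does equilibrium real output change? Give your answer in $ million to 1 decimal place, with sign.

Expenditure multiplier = 1/(1 − MPC) = 1/(1 − 0.61) = 1/0.39 ≈ 2.564.
ΔG contributes k·ΔG = (+$512 million) / 0.39 ≈ +$1,312.8 million.
ΔT of −$176 million changes first-round spending by −c·ΔT = +$107.36 million, contributing k·(−c·ΔT) = (+$107.36 million) / 0.39 ≈ +$275.3 million.
Net ΔY = k(ΔG − c·ΔT) = (+$619.36 million) / 0.39 ≈ +$1,588.1 million.

+$1,588.1 million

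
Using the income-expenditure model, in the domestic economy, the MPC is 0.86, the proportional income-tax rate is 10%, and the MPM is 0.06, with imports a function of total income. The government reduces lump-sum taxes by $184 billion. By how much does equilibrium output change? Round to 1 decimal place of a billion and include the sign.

A lump-sum tax change of −$184 billion shifts disposable income by +$184 billion; first-round consumption changes by −c × ΔT = −0.86 × (−$184 billion) = +$158.24 billion.
Expenditure multiplier = 1/(1 − c(1−t) + m) = 1/(1 − 0.86×0.9 + 0.06) = 1/0.286 ≈ 3.497.
The tax multiplier is −c × k ≈ −3.007, so ΔY = k × (−c·ΔT) = (+$158.24 billion) / 0.286 ≈ +$553.3 billion.

+$553.3 billion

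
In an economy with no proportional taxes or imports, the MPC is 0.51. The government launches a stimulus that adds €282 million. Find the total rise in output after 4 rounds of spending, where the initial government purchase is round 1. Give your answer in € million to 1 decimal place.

Round 1 adds ΔG = €282 million; each later round is MPC = 0.51 times the previous.
After 4 rounds: 282 + 143.82 + 73.3482 + 37.407582 = ΔG·(1 − c^4)/(1 − c) = 282 × (1 − 0.06765201)/0.49 ≈ €536.6 million.

€536.6 million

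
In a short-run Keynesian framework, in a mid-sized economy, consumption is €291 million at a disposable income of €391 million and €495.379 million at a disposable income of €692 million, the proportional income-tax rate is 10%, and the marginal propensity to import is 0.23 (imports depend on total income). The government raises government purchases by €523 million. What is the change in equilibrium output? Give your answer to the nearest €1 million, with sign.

+€845 million

MPC = ΔC/ΔYd = (495.379 − 291)/(692 − 391) = 204.379/301 = 0.679.
Government-spending multiplier = 1/(1 − c(1−t) + m) = 1/(1 − 0.679×0.9 + 0.23) = 1/0.6189 ≈ 1.616.
ΔY = k × ΔG = (+€523 million) / 0.6189 ≈ +€845 million.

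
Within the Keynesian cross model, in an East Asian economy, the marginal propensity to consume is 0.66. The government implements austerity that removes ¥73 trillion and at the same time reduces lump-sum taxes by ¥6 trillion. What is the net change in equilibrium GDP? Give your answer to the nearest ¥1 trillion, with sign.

Expenditure multiplier = 1/(1 − MPC) = 1/(1 − 0.66) = 1/0.34 ≈ 2.941.
ΔG contributes k·ΔG = (−¥73 trillion) / 0.34 ≈ −¥214.7 trillion.
ΔT of −¥6 trillion changes first-round spending by −c·ΔT = +¥3.96 trillion, contributing k·(−c·ΔT) = (+¥3.96 trillion) / 0.34 ≈ +¥11.6 trillion.
Net ΔY = k(ΔG − c·ΔT) = (−¥69.04 trillion) / 0.34 ≈ −¥203 trillion.

−¥203 trillion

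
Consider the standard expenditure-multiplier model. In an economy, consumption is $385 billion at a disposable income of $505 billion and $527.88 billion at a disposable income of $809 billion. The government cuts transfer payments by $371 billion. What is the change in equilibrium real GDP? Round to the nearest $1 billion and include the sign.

−$329 billion

MPC = ΔC/ΔYd = (527.88 − 385)/(809 − 505) = 142.88/304 = 0.47.
The transfer change shifts disposable income by −$371 billion, so first-round consumption changes by c·ΔTR = 0.47 × (−$371 billion) = −$174.37 billion.
Expenditure multiplier = 1/(1 − MPC) = 1/(1 − 0.47) = 1/0.53 ≈ 1.887.
The transfer multiplier is c × k ≈ 0.887, so ΔY = k × (c·ΔTR) = (−$174.37 billion) / 0.53 = −$329 billion.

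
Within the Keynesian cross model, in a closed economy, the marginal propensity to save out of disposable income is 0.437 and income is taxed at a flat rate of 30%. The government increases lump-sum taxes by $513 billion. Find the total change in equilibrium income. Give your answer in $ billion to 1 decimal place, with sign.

MPC = 1 − MPS = 1 − 0.437 = 0.563.
A lump-sum tax change of +$513 billion shifts disposable income by −$513 billion; first-round consumption changes by −c × ΔT = −0.563 × (+$513 billion) = −$288.819 billion.
Expenditure multiplier = 1/(1 − c(1−t)) = 1/(1 − 0.563×0.7) = 1/0.6059 ≈ 1.65.
The tax multiplier is −c × k ≈ −0.929, so ΔY = k × (−c·ΔT) = (−$288.819 billion) / 0.6059 ≈ −$476.7 billion.

−$476.7 billion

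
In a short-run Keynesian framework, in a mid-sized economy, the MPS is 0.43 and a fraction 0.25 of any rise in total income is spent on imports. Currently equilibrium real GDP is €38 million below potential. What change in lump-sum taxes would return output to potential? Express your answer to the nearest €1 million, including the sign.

MPC = 1 − MPS = 1 − 0.43 = 0.57.
Spending multiplier = 1/(1 − c + m) = 1/(1 − 0.57 + 0.25) = 1/0.68 ≈ 1.471.
Tax multiplier = −c·k = −0.57/0.68 ≈ −0.838. Need ΔY = +€38 million, so ΔT = ΔY/(−c·k) = −(+€38 million) × 0.68 / 0.57 ≈ −€45 million.
The government should cut lump-sum taxes by €45 million.

−€45 million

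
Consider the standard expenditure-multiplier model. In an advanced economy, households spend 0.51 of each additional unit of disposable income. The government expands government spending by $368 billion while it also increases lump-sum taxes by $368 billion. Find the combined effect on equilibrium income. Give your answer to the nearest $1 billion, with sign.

Expenditure multiplier = 1/(1 − MPC) = 1/(1 − 0.51) = 1/0.49 ≈ 2.041.
ΔG contributes k·ΔG = (+$368 billion) / 0.49 ≈ +$751 billion.
ΔT of +$368 billion changes first-round spending by −c·ΔT = −$187.68 billion, contributing k·(−c·ΔT) = (−$187.68 billion) / 0.49 ≈ −$383 billion.
With ΔG = ΔT and no other leakages, the balanced-budget multiplier is 1, so ΔY = ΔG = +$368 billion.

+$368 billion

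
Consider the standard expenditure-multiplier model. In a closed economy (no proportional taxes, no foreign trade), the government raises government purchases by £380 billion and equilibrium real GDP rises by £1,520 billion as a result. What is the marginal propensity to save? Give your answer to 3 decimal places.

Implied spending multiplier k = ΔY/ΔG = 1,520/380 = 4.
Since k = 1/(1 − MPC), MPC = 1 − 1/k = 1 − ΔG/ΔY = 1 − 380/1,520 = 0.750.
MPS = 1 − MPC = 0.250.

0.250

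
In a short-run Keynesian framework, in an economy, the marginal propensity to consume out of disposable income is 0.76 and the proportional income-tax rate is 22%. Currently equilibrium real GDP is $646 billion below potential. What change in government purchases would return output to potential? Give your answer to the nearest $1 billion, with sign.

Spending multiplier = 1/(1 − c(1−t)) = 1/(1 − 0.76×0.78) = 1/0.4072 ≈ 2.456.
Need ΔY = +$646 billion, so ΔG = ΔY/k = (+$646 billion) × 0.4072 ≈ +$263 billion.
The government should increase government purchases by $263 billion.

+$263 billion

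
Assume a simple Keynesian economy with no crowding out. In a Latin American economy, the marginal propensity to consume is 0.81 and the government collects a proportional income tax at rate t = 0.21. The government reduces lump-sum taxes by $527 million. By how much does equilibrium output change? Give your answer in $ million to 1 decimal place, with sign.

+$1,185.4 million

A lump-sum tax change of −$527 million shifts disposable income by +$527 million; first-round consumption changes by −c × ΔT = −0.81 × (−$527 million) = +$426.87 million.
Expenditure multiplier = 1/(1 − c(1−t)) = 1/(1 − 0.81×0.79) = 1/0.3601 ≈ 2.777.
The tax multiplier is −c × k ≈ −2.249, so ΔY = k × (−c·ΔT) = (+$426.87 million) / 0.3601 ≈ +$1,185.4 million.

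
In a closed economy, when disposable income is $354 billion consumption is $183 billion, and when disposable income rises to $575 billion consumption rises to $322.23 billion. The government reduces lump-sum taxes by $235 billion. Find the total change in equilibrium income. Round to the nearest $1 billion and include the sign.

MPC = ΔC/ΔYd = (322.23 − 183)/(575 − 354) = 139.23/221 = 0.63.
A lump-sum tax change of −$235 billion shifts disposable income by +$235 billion; first-round consumption changes by −c × ΔT = −0.63 × (−$235 billion) = +$148.05 billion.
Expenditure multiplier = 1/(1 − MPC) = 1/(1 − 0.63) = 1/0.37 ≈ 2.703.
The tax multiplier is −c × k ≈ −1.703, so ΔY = k × (−c·ΔT) = (+$148.05 billion) / 0.37 ≈ +$400 billion.

+$400 billion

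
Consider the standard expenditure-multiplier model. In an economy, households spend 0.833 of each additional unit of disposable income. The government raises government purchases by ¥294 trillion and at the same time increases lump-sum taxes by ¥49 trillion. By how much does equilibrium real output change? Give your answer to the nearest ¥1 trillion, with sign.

Expenditure multiplier = 1/(1 − MPC) = 1/(1 − 0.833) = 1/0.167 ≈ 5.988.
ΔG contributes k·ΔG = (+¥294 trillion) / 0.167 ≈ +¥1,760.5 trillion.
ΔT of +¥49 trillion changes first-round spending by −c·ΔT = −¥40.817 trillion, contributing k·(−c·ΔT) = (−¥40.817 trillion) / 0.167 ≈ −¥244.4 trillion.
Net ΔY = k(ΔG − c·ΔT) = (+¥253.183 trillion) / 0.167 ≈ +¥1,516 trillion.

+¥1,516 trillion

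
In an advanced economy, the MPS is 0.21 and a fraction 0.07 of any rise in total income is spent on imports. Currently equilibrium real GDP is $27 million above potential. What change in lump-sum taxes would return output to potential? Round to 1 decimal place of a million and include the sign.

+$9.6 million

MPC = 1 − MPS = 1 − 0.21 = 0.79.
Spending multiplier = 1/(1 − c + m) = 1/(1 − 0.79 + 0.07) = 1/0.28 ≈ 3.571.
Tax multiplier = −c·k = −0.79/0.28 ≈ −2.821. Need ΔY = −$27 million, so ΔT = ΔY/(−c·k) = −(−$27 million) × 0.28 / 0.79 ≈ +$9.6 million.
The government should raise lump-sum taxes by $9.6 million.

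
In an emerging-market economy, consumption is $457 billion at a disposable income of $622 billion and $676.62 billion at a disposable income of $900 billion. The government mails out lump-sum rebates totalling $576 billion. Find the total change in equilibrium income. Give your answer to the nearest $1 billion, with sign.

MPC = ΔC/ΔYd = (676.62 − 457)/(900 − 622) = 219.62/278 = 0.79.
A lump-sum tax change of −$576 billion shifts disposable income by +$576 billion; first-round consumption changes by −c × ΔT = −0.79 × (−$576 billion) = +$455.04 billion.
Expenditure multiplier = 1/(1 − MPC) = 1/(1 − 0.79) = 1/0.21 ≈ 4.762.
The tax multiplier is −c × k ≈ −3.762, so ΔY = k × (−c·ΔT) = (+$455.04 billion) / 0.21 ≈ +$2,167 billion.

+$2,167 billion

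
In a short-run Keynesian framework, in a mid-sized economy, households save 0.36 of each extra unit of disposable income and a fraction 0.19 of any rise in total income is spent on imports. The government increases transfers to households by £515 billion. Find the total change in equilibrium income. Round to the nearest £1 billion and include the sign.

MPC = 1 − MPS = 1 − 0.36 = 0.64.
The transfer change shifts disposable income by +£515 billion, so first-round consumption changes by c·ΔTR = 0.64 × (+£515 billion) = +£329.6 billion.
Expenditure multiplier = 1/(1 − c + m) = 1/(1 − 0.64 + 0.19) = 1/0.55 ≈ 1.818.
The transfer multiplier is c × k ≈ 1.164, so ΔY = k × (c·ΔTR) = (+£329.6 billion) / 0.55 ≈ +£599 billion.

+£599 billion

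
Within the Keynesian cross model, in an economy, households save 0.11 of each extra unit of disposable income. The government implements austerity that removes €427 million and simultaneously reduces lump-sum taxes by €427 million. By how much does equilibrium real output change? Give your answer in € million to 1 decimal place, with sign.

MPC = 1 − MPS = 1 − 0.11 = 0.89.
Expenditure multiplier = 1/(1 − MPC) = 1/(1 − 0.89) = 1/0.11 ≈ 9.091.
ΔG contributes k·ΔG = (−€427 million) / 0.11 ≈ −€3,881.8 million.
ΔT of −€427 million changes first-round spending by −c·ΔT = +€380.03 million, contributing k·(−c·ΔT) = (+€380.03 million) / 0.11 ≈ +€3,454.8 million.
With ΔG = ΔT and no other leakages, the balanced-budget multiplier is 1, so ΔY = ΔG = −€427 million.

−€427.0 million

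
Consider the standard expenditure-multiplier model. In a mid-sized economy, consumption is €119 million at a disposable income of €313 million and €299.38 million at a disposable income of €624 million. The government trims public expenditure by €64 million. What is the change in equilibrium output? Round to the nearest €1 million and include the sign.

MPC = ΔC/ΔYd = (299.38 − 119)/(624 − 313) = 180.38/311 = 0.58.
Spending multiplier = 1/(1 − MPC) = 1/(1 − 0.58) = 1/0.42 ≈ 2.381.
ΔY = k × ΔG = (−€64 million) / 0.42 ≈ −€152 million.

−€152 million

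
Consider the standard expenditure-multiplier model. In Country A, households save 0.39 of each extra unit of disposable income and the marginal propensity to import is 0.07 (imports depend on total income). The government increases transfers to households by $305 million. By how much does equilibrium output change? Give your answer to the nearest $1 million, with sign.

+$404 million

MPC = 1 − MPS = 1 − 0.39 = 0.61.
The transfer change shifts disposable income by +$305 million, so first-round consumption changes by c·ΔTR = 0.61 × (+$305 million) = +$186.05 million.
Expenditure multiplier = 1/(1 − c + m) = 1/(1 − 0.61 + 0.07) = 1/0.46 ≈ 2.174.
The transfer multiplier is c × k ≈ 1.326, so ΔY = k × (c·ΔTR) = (+$186.05 million) / 0.46 ≈ +$404 million.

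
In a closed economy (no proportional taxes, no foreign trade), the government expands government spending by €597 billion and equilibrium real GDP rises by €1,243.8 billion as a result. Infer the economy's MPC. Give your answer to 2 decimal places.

Implied spending multiplier k = ΔY/ΔG = 1,243.8/597 ≈ 2.0834.
Since k = 1/(1 − MPC), MPC = 1 − 1/k = 1 − ΔG/ΔY = 1 − 597/1,243.8 ≈ 0.52.

0.52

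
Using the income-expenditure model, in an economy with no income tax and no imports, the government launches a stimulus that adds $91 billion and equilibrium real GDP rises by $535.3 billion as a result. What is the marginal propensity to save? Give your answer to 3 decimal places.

0.170

Implied spending multiplier k = ΔY/ΔG = 535.3/91 ≈ 5.8824.
Since k = 1/(1 − MPC), MPC = 1 − 1/k = 1 − ΔG/ΔY = 1 − 91/535.3 ≈ 0.830.
MPS = 1 − MPC = 0.170.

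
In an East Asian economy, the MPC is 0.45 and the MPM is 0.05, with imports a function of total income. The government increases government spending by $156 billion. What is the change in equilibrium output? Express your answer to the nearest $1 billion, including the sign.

+$260 billion

Spending multiplier = 1/(1 − c + m) = 1/(1 − 0.45 + 0.05) = 1/0.6 ≈ 1.667.
ΔY = k × ΔG = (+$156 billion) / 0.6 = +$260 billion.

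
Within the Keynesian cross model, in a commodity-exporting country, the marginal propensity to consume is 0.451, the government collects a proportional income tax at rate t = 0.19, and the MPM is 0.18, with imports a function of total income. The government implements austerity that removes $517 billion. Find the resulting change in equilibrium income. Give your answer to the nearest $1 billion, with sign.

−$635 billion

Government-spending multiplier = 1/(1 − c(1−t) + m) = 1/(1 − 0.451×0.81 + 0.18) = 1/0.81469 ≈ 1.227.
ΔY = k × ΔG = (−$517 billion) / 0.81469 ≈ −$635 billion.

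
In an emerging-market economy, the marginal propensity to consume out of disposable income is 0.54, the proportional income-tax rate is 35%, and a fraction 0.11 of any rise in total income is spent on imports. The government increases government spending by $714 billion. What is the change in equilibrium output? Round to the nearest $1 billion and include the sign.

Spending multiplier = 1/(1 − c(1−t) + m) = 1/(1 − 0.54×0.65 + 0.11) = 1/0.759 ≈ 1.318.
ΔY = k × ΔG = (+$714 billion) / 0.759 ≈ +$941 billion.

+$941 billion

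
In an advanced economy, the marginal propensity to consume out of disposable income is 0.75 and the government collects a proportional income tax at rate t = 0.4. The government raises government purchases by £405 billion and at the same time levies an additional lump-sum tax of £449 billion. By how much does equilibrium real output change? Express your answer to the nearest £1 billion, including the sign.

Expenditure multiplier = 1/(1 − c(1−t)) = 1/(1 − 0.75×0.6) = 1/0.55 ≈ 1.818.
ΔG contributes k·ΔG = (+£405 billion) / 0.55 ≈ +£736.4 billion.
ΔT of +£449 billion changes first-round spending by −c·ΔT = −£336.75 billion, contributing k·(−c·ΔT) = (−£336.75 billion) / 0.55 ≈ −£612.3 billion.
Net ΔY = k(ΔG − c·ΔT) = (+£68.25 billion) / 0.55 ≈ +£124 billion.

+£124 billion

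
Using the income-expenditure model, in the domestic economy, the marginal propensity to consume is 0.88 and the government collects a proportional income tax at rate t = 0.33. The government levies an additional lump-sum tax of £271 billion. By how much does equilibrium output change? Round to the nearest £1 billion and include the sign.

−£581 billion

A lump-sum tax change of +£271 billion shifts disposable income by −£271 billion; first-round consumption changes by −c × ΔT = −0.88 × (+£271 billion) = −£238.48 billion.
Expenditure multiplier = 1/(1 − c(1−t)) = 1/(1 − 0.88×0.67) = 1/0.4104 ≈ 2.437.
The tax multiplier is −c × k ≈ −2.144, so ΔY = k × (−c·ΔT) = (−£238.48 billion) / 0.4104 ≈ −£581 billion.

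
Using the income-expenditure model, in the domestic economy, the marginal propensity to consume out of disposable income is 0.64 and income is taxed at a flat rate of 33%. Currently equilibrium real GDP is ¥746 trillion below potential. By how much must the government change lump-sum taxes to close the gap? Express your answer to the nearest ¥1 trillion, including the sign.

Spending multiplier = 1/(1 − c(1−t)) = 1/(1 − 0.64×0.67) = 1/0.5712 ≈ 1.751.
Tax multiplier = −c·k = −0.64/0.5712 ≈ −1.12. Need ΔY = +¥746 trillion, so ΔT = ΔY/(−c·k) = −(+¥746 trillion) × 0.5712 / 0.64 ≈ −¥666 trillion.
The government should cut lump-sum taxes by ¥666 trillion.

−¥666 trillion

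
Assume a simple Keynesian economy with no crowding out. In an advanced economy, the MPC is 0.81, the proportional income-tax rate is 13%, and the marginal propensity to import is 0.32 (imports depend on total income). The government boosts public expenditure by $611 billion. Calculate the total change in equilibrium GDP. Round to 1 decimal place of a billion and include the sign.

Expenditure multiplier = 1/(1 − c(1−t) + m) = 1/(1 − 0.81×0.87 + 0.32) = 1/0.6153 ≈ 1.625.
ΔY = k × ΔG = (+$611 billion) / 0.6153 ≈ +$993 billion.

+$993.0 billion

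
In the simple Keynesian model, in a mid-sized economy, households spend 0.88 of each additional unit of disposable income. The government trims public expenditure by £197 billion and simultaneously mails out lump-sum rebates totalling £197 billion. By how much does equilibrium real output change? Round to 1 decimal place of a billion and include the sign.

−£197.0 billion

Expenditure multiplier = 1/(1 − MPC) = 1/(1 − 0.88) = 1/0.12 ≈ 8.333.
ΔG contributes k·ΔG = (−£197 billion) / 0.12 ≈ −£1,641.7 billion.
ΔT of −£197 billion changes first-round spending by −c·ΔT = +£173.36 billion, contributing k·(−c·ΔT) = (+£173.36 billion) / 0.12 ≈ +£1,444.7 billion.
With ΔG = ΔT and no other leakages, the balanced-budget multiplier is 1, so ΔY = ΔG = −£197 billion.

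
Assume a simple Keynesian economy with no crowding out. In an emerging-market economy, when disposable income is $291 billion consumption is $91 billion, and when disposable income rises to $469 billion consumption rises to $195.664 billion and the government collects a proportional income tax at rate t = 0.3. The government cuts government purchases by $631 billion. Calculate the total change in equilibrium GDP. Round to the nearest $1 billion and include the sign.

−$1,072 billion

MPC = ΔC/ΔYd = (195.664 − 91)/(469 − 291) = 104.664/178 = 0.588.
Spending multiplier = 1/(1 − c(1−t)) = 1/(1 − 0.588×0.7) = 1/0.5884 ≈ 1.7.
ΔY = k × ΔG = (−$631 billion) / 0.5884 ≈ −$1,072 billion.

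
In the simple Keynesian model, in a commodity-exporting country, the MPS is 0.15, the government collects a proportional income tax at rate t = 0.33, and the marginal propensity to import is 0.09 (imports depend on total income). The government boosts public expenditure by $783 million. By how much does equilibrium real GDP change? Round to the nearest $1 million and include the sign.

MPC = 1 − MPS = 1 − 0.15 = 0.85.
Expenditure multiplier = 1/(1 − c(1−t) + m) = 1/(1 − 0.85×0.67 + 0.09) = 1/0.5205 ≈ 1.921.
ΔY = k × ΔG = (+$783 million) / 0.5205 ≈ +$1,504 million.

+$1,504 million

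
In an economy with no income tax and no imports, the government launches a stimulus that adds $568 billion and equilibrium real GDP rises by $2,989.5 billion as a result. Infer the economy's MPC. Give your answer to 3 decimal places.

Implied spending multiplier k = ΔY/ΔG = 2,989.5/568 ≈ 5.2632.
Since k = 1/(1 − MPC), MPC = 1 − 1/k = 1 − ΔG/ΔY = 1 − 568/2,989.5 ≈ 0.810.

0.810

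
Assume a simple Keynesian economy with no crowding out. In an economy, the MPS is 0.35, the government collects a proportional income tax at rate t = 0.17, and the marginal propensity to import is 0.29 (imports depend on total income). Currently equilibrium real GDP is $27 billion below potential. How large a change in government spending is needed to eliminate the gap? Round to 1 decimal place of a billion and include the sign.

+$20.3 billion

MPC = 1 − MPS = 1 − 0.35 = 0.65.
Spending multiplier = 1/(1 − c(1−t) + m) = 1/(1 − 0.65×0.83 + 0.29) = 1/0.7505 ≈ 1.332.
Need ΔY = +$27 billion, so ΔG = ΔY/k = (+$27 billion) × 0.7505 ≈ +$20.3 billion.
The government should increase government spending by $20.3 billion.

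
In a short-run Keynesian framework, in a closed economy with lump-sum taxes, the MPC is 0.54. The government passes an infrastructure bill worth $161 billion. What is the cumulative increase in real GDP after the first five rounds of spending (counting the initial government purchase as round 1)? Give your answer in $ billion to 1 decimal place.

$333.9 billion

Round 1 adds ΔG = $161 billion; each later round is MPC = 0.54 times the previous.
After 5 rounds: 161 + 86.94 + 46.9476 + 25.351704 + 13.68992016 = ΔG·(1 − c^5)/(1 − c) = 161 × (1 − 0.0459165024)/0.46 ≈ $333.9 billion.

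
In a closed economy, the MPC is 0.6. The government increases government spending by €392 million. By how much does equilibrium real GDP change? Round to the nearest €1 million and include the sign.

+€980 million

Spending multiplier = 1/(1 − MPC) = 1/(1 − 0.6) = 1/0.4 = 2.5.
ΔY = k × ΔG = (+€392 million) / 0.4 = +€980 million.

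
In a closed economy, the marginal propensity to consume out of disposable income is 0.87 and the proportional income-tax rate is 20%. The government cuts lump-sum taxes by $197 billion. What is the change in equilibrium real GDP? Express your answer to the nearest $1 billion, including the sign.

A lump-sum tax change of −$197 billion shifts disposable income by +$197 billion; first-round consumption changes by −c × ΔT = −0.87 × (−$197 billion) = +$171.39 billion.
Expenditure multiplier = 1/(1 − c(1−t)) = 1/(1 − 0.87×0.8) = 1/0.304 ≈ 3.289.
The tax multiplier is −c × k ≈ −2.862, so ΔY = k × (−c·ΔT) = (+$171.39 billion) / 0.304 ≈ +$564 billion.

+$564 billion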